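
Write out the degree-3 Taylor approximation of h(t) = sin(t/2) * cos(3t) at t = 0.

Expand each factor separately, then convolve coefficients.
h(0) = 0
h′(0) = 1/2
h′′(0) = 0
h′′′(0) = -109/8

-109*t^3/48 + t/2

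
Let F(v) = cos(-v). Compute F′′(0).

-1

Differentiate repeatedly and evaluate at the center.
The coefficient of v^2 in the expansion is -1/2, so F′′(0) = 2! * (-1/2) = -1.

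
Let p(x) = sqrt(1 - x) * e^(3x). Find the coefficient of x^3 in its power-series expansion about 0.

29/16

Write out both Maclaurin series and multiply, keeping only the needed powers.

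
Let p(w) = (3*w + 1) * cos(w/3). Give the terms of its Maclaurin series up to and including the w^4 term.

Shift and add copies of the series according to the polynomial's terms.
p(0) = 1
p′(0) = 3
p′′(0) = -1/9
p′′′(0) = -1
p^(4)(0) = 1/81

w^4/1944 - w^3/6 - w^2/18 + 3*w + 1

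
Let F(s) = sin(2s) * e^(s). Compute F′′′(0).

-2

Multiply the two series term by term and collect like powers.
The coefficient of s^3 in the expansion is -1/3, so F′′′(0) = 3! * (-1/3) = -2.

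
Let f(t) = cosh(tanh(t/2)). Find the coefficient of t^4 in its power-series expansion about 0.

Plug the Maclaurin series of the inner function into that of the outer and collect terms.
f(0) = 1
f′(0) = 0
f′′(0) = 1/4
f′′′(0) = 0
f^(4)(0) = -7/16

-7/384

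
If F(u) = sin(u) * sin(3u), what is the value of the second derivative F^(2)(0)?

6

Write out both Maclaurin series and multiply, keeping only the needed powers.
From the series, [u^2] F = 3; multiply by 2! = 2 to get 6.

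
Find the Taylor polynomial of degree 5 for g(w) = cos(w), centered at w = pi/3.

-sqrt(3)*(w - pi/3)^5/240 + (w - pi/3)^4/48 + sqrt(3)*(w - pi/3)^3/12 - (w - pi/3)^2/4 - sqrt(3)*(w - pi/3)/2 + 1/2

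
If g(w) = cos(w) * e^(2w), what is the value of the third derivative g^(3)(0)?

Take the Cauchy product of the two expansions.
The coefficient of w^3 in the expansion is 1/3, so g′′′(0) = 3! * (1/3) = 2.

2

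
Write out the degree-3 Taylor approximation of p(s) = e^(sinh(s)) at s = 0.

Compose series: expand the inner function first, then feed it into the outer expansion.

s^3/3 + s^2/2 + s + 1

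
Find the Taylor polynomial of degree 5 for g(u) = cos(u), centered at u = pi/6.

-(u - pi/6)^5/240 + sqrt(3)*(u - pi/6)^4/48 + (u - pi/6)^3/12 - sqrt(3)*(u - pi/6)^2/4 - (u - pi/6)/2 + sqrt(3)/2

Use the known series and substitute for the argument.
g(pi/6) = sqrt(3)/2
g′(pi/6) = -1/2
g′′(pi/6) = -sqrt(3)/2
g′′′(pi/6) = 1/2
g^(4)(pi/6) = sqrt(3)/2
g^(5)(pi/6) = -1/2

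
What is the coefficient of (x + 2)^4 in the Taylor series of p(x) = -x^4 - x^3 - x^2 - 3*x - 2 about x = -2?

-1

Compute the successive derivatives at the expansion point and divide by k!.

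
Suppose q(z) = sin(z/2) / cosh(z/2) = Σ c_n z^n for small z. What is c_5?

Write the quotient as an unknown series and match coefficients against numerator = denominator · series.
[z^0] = 0;  [z^1] = 1/2;  [z^2] = 0;  [z^3] = -1/12;  [z^4] = 0;  [z^5] = 3/320.

3/320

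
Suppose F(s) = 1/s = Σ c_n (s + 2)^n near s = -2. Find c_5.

-1/64

c_5 = F^(5)(-2)/5! = -1/64.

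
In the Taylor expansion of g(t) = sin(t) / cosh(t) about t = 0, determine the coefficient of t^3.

-2/3

Divide the numerator series by the denominator series (power-series long division).
So c_3 = g′′′(0)/3! = -2/3.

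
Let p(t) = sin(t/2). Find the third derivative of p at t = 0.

-1/8

The coefficient of t^3 in the expansion is -1/48, so p′′′(0) = 3! * (-1/48) = -1/8.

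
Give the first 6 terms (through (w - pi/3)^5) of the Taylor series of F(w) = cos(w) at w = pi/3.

F(pi/3) = 1/2
F′(pi/3) = -sqrt(3)/2
F′′(pi/3) = -1/2
F′′′(pi/3) = sqrt(3)/2
F^(4)(pi/3) = 1/2
F^(5)(pi/3) = -sqrt(3)/2
Then c_k = F^(k)(pi/3)/k! gives each Taylor coefficient.

-sqrt(3)*(w - pi/3)^5/240 + (w - pi/3)^4/48 + sqrt(3)*(w - pi/3)^3/12 - (w - pi/3)^2/4 - sqrt(3)*(w - pi/3)/2 + 1/2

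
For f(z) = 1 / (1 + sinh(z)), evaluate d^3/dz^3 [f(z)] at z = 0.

-7

Use the geometric series for the reciprocal, then substitute.
From the series, [z^3] f = -7/6; multiply by 3! = 6 to get -7.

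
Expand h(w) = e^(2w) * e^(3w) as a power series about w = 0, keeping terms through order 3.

Multiply the two series term by term and collect like powers.
h(0) = 1
h′(0) = 5
h′′(0) = 25
h′′′(0) = 125
The Taylor polynomial is Σ h^(k)(0)/k! · w^k.

125*w^3/6 + 25*w^2/2 + 5*w + 1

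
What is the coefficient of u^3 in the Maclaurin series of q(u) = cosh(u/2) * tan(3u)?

75/8

Take the Cauchy product of the two expansions.
q(0) = 0
q′(0) = 3
q′′(0) = 0
q′′′(0) = 225/4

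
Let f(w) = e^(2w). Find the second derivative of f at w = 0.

4

The coefficient of w^2 in the expansion is 2, so f′′(0) = 2! * (2) = 4.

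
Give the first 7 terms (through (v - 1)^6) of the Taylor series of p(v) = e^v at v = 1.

e*(v - 1)^6/720 + e*(v - 1)^5/120 + e*(v - 1)^4/24 + e*(v - 1)^3/6 + e*(v - 1)^2/2 + e*(v - 1) + e

Apply the Taylor formula c_k = f^(k)(a)/k!.
[(v - 1)^0] = e;  [(v - 1)^1] = e;  [(v - 1)^2] = e/2;  [(v - 1)^3] = e/6;  [(v - 1)^4] = e/24;  [(v - 1)^5] = e/120;  [(v - 1)^6] = e/720.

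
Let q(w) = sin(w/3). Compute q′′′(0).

-1/27

Use the known series and substitute for the argument.
From the series, [w^3] q = -1/162; multiply by 3! = 6 to get -1/27.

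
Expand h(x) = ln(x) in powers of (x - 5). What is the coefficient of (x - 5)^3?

1/375

h(5) = ln(5)
h′(5) = 1/5
h′′(5) = -1/25
h′′′(5) = 2/125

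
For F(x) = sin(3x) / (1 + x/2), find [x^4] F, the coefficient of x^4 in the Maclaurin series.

15/8

Expand each factor separately, then convolve coefficients.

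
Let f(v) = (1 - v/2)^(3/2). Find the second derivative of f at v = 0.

From the series, [v^2] f = 3/32; multiply by 2! = 2 to get 3/16.

3/16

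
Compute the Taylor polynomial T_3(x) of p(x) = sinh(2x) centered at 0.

p(0) = 0
p′(0) = 2
p′′(0) = 0
p′′′(0) = 8

4*x^3/3 + 2*x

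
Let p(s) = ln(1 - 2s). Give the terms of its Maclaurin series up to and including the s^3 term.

-8*s^3/3 - 2*s^2 - 2*s

p(0) = 0
p′(0) = -2
p′′(0) = -4
p′′′(0) = -16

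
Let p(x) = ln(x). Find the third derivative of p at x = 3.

2/27

From the series, [(x - 3)^3] p = 1/81; multiply by 3! = 6 to get 2/27.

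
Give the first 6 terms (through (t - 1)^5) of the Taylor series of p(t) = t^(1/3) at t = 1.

22*(t - 1)^5/729 - 10*(t - 1)^4/243 + 5*(t - 1)^3/81 - (t - 1)^2/9 + (t - 1)/3 + 1

Apply the Taylor formula c_k = f^(k)(a)/k!.
p(1) = 1
p′(1) = 1/3
p′′(1) = -2/9
p′′′(1) = 10/27
p^(4)(1) = -80/81
p^(5)(1) = 880/243
The Taylor polynomial is Σ p^(k)(1)/k! · (t - 1)^k.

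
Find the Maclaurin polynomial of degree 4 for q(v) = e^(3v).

27*v^4/8 + 9*v^3/2 + 9*v^2/2 + 3*v + 1

q(0) = 1
q′(0) = 3
q′′(0) = 9
q′′′(0) = 27
q^(4)(0) = 81
Dividing each by k! gives the coefficients c_0, ..., c_4.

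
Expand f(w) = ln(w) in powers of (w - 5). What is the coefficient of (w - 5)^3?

f(5) = ln(5)
f′(5) = 1/5
f′′(5) = -1/25
f′′′(5) = 2/125
So c_3 = f′′′(5)/3! = 1/375.

1/375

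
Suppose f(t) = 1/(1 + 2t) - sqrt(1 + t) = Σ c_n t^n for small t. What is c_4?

Combine the two series term by term.
[t^0] = 0;  [t^1] = -5/2;  [t^2] = 33/8;  [t^3] = -129/16;  [t^4] = 2053/128.

2053/128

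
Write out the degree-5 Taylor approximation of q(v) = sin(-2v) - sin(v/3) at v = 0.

Combine the two series term by term.

-7777*v^5/29160 + 217*v^3/162 - 7*v/3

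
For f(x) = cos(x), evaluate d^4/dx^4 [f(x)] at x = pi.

From the series, [(x - pi)^4] f = -1/24; multiply by 4! = 24 to get -1.

-1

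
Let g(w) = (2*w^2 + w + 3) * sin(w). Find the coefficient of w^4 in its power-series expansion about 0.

-1/6

Multiply each power in the prefactor through the base expansion.
g(0) = 0
g′(0) = 3
g′′(0) = 2
g′′′(0) = 9
g^(4)(0) = -4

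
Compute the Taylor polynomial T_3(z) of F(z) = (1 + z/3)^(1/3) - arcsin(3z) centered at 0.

Add the two expansions coefficient-wise.
[z^0] = 1;  [z^1] = -26/9;  [z^2] = -1/81;  [z^3] = -19673/4374.

-19673*z^3/4374 - z^2/81 - 26*z/9 + 1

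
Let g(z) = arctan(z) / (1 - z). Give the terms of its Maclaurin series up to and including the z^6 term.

Expand each factor separately, then convolve coefficients.
[z^0] = 0;  [z^1] = 1;  [z^2] = 1;  [z^3] = 2/3;  [z^4] = 2/3;  [z^5] = 13/15;  [z^6] = 13/15.

13*z^6/15 + 13*z^5/15 + 2*z^4/3 + 2*z^3/3 + z^2 + z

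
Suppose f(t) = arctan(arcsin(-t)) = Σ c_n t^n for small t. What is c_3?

Compose series: expand the inner function first, then feed it into the outer expansion.
[t^0] = 0;  [t^1] = -1;  [t^2] = 0;  [t^3] = 1/6.

1/6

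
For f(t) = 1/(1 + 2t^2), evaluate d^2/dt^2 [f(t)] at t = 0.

-4

Differentiate repeatedly and evaluate at the center.
From the series, [t^2] f = -2; multiply by 2! = 2 to get -4.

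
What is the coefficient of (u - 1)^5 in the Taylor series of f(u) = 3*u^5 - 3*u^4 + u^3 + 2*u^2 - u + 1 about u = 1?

Compute the successive derivatives at the expansion point and divide by k!.
f(1) = 3
f′(1) = 9
f′′(1) = 34
f′′′(1) = 114
f^(4)(1) = 288
f^(5)(1) = 360

3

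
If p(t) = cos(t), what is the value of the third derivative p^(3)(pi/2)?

1

Differentiate repeatedly and evaluate at the center.
The coefficient of (t - pi/2)^3 in the expansion is 1/6, so p′′′(pi/2) = 3! * (1/6) = 1.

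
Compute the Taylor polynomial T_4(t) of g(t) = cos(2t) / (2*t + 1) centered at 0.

Multiply the numerator's expansion by the denominator's geometric series.

26*t^4/3 - 4*t^3 + 2*t^2 - 2*t + 1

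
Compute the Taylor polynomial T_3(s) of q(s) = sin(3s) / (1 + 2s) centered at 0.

Take the Cauchy product of the two expansions.
q(0) = 0
q′(0) = 3
q′′(0) = -12
q′′′(0) = 45
Dividing each by k! gives the coefficients c_0, ..., c_3.

15*s^3/2 - 6*s^2 + 3*s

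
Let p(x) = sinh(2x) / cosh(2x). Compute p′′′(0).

-16

Write the quotient as an unknown series and match coefficients against numerator = denominator · series.
The coefficient of x^3 in the expansion is -8/3, so p′′′(0) = 3! * (-8/3) = -16.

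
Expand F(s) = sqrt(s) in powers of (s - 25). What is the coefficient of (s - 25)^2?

-1/1000

Use the known series and substitute for the argument.
[(s - 25)^0] = 5;  [(s - 25)^1] = 1/10;  [(s - 25)^2] = -1/1000.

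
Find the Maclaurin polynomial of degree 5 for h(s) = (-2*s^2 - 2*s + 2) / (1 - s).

-2*s^5 - 2*s^4 - 2*s^3 - 2*s^2 + 2

Distribute the polynomial across the series and collect like powers.
h(0) = 2
h′(0) = 0
h′′(0) = -4
h′′′(0) = -12
h^(4)(0) = -48
h^(5)(0) = -240
Dividing each by k! gives the coefficients c_0, ..., c_5.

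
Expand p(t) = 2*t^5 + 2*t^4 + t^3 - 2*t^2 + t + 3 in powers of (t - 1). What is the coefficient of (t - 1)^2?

33

[(t - 1)^0] = 7;  [(t - 1)^1] = 18;  [(t - 1)^2] = 33.
So c_2 = p′′(1)/2! = 33.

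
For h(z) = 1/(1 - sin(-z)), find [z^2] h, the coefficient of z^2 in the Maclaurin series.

Plug the Maclaurin series of the inner function into that of the outer and collect terms.
h(0) = 1
h′(0) = -1
h′′(0) = 2
So c_2 = h′′(0)/2! = 1.

1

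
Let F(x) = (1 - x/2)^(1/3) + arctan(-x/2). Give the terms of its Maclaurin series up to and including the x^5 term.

Add the two expansions coefficient-wise.
[x^0] = 1;  [x^1] = -2/3;  [x^2] = -1/36;  [x^3] = 11/324;  [x^4] = -5/1944;  [x^5] = -839/116640.

-839*x^5/116640 - 5*x^4/1944 + 11*x^3/324 - x^2/36 - 2*x/3 + 1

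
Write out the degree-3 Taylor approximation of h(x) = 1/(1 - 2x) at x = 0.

8*x^3 + 4*x^2 + 2*x + 1

h(0) = 1
h′(0) = 2
h′′(0) = 8
h′′′(0) = 48
Then c_k = h^(k)(0)/k! gives each Taylor coefficient.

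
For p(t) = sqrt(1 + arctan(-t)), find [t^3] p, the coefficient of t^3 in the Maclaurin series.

5/48

Compose series: expand the inner function first, then feed it into the outer expansion.
p(0) = 1
p′(0) = -1/2
p′′(0) = -1/4
p′′′(0) = 5/8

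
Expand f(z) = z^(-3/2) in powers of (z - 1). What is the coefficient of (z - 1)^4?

315/128

f(1) = 1
f′(1) = -3/2
f′′(1) = 15/4
f′′′(1) = -105/8
f^(4)(1) = 945/16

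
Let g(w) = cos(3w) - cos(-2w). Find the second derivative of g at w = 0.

Combine the two series term by term.
From the series, [w^2] g = -5/2; multiply by 2! = 2 to get -5.

-5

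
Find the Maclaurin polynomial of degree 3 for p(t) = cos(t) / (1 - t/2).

Take the Cauchy product of the two expansions.

-t^3/8 - t^2/4 + t/2 + 1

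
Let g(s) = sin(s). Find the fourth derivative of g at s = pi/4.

Differentiate repeatedly and evaluate at the center.
The coefficient of (s - pi/4)^4 in the expansion is sqrt(2)/48, so g^(4)(pi/4) = 4! * (sqrt(2)/48) = sqrt(2)/2.

sqrt(2)/2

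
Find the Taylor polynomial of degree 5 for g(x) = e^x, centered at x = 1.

e*(x - 1)^5/120 + e*(x - 1)^4/24 + e*(x - 1)^3/6 + e*(x - 1)^2/2 + e*(x - 1) + e

Differentiate repeatedly and evaluate at the center.
[(x - 1)^0] = e;  [(x - 1)^1] = e;  [(x - 1)^2] = e/2;  [(x - 1)^3] = e/6;  [(x - 1)^4] = e/24;  [(x - 1)^5] = e/120.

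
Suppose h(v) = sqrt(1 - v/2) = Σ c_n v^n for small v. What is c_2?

-1/32

[v^0] = 1;  [v^1] = -1/4;  [v^2] = -1/32.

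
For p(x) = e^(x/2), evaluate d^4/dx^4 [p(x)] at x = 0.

1/16

The coefficient of x^4 in the expansion is 1/384, so p^(4)(0) = 4! * (1/384) = 1/16.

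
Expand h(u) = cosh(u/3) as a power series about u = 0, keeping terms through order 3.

u^2/18 + 1

Apply the Taylor formula c_k = f^(k)(a)/k!.
[u^0] = 1;  [u^1] = 0;  [u^2] = 1/18;  [u^3] = 0.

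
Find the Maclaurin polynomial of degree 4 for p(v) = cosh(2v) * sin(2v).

Expand each factor separately, then convolve coefficients.
p(0) = 0
p′(0) = 2
p′′(0) = 0
p′′′(0) = 16
p^(4)(0) = 0

8*v^3/3 + 2*v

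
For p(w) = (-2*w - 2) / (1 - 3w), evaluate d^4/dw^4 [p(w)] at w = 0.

Distribute the polynomial across the series and collect like powers.
The coefficient of w^4 in the expansion is -216, so p^(4)(0) = 4! * (-216) = -5184.

-5184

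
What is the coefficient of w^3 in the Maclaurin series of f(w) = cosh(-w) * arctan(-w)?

Write out both Maclaurin series and multiply, keeping only the needed powers.
f(0) = 0
f′(0) = -1
f′′(0) = 0
f′′′(0) = -1

-1/6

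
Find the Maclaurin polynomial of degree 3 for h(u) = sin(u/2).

-u^3/48 + u/2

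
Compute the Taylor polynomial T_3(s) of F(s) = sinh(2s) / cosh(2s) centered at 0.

-8*s^3/3 + 2*s

Invert the denominator's series and multiply.
[s^0] = 0;  [s^1] = 2;  [s^2] = 0;  [s^3] = -8/3.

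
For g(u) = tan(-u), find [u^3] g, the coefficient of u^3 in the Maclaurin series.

-1/3

g(0) = 0
g′(0) = -1
g′′(0) = 0
g′′′(0) = -2
The Taylor polynomial is Σ g^(k)(0)/k! · u^k.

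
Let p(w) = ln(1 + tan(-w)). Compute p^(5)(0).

Compose series: expand the inner function first, then feed it into the outer expansion.
From the series, [w^5] p = -2/3; multiply by 5! = 120 to get -80.

-80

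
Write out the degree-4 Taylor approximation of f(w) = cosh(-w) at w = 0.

w^4/24 + w^2/2 + 1

f(0) = 1
f′(0) = 0
f′′(0) = 1
f′′′(0) = 0
f^(4)(0) = 1
Then c_k = f^(k)(0)/k! gives each Taylor coefficient.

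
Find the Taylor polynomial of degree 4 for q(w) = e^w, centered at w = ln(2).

(w - ln(2))^4/12 + (w - ln(2))^3/3 + (w - ln(2))^2 + 2*(w - ln(2)) + 2

q(ln(2)) = 2
q′(ln(2)) = 2
q′′(ln(2)) = 2
q′′′(ln(2)) = 2
q^(4)(ln(2)) = 2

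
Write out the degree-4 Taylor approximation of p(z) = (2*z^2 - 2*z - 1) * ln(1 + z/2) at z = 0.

-61*z^4/192 + 29*z^3/24 - 7*z^2/8 - z/2

Multiply each power in the prefactor through the base expansion.
[z^0] = 0;  [z^1] = -1/2;  [z^2] = -7/8;  [z^3] = 29/24;  [z^4] = -61/192.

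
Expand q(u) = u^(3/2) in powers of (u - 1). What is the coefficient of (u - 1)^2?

Compute the successive derivatives at the expansion point and divide by k!.

3/8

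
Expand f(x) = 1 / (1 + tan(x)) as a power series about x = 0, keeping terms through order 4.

Write 1/(1+u) = 1 - u + u^2 - u^3 + ... and substitute the series for u.

5*x^4/3 - 4*x^3/3 + x^2 - x + 1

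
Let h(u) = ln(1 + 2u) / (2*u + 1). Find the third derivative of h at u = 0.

Multiply the numerator's expansion by the denominator's geometric series.
The coefficient of u^3 in the expansion is 44/3, so h′′′(0) = 3! * (44/3) = 88.

88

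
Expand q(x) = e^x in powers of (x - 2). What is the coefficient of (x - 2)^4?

q(2) = e^(2)
q′(2) = e^(2)
q′′(2) = e^(2)
q′′′(2) = e^(2)
q^(4)(2) = e^(2)
So c_4 = q^(4)(2)/4! = e^(2)/24.

e^(2)/24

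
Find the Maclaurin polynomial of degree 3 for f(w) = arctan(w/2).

f(0) = 0
f′(0) = 1/2
f′′(0) = 0
f′′′(0) = -1/4

-w^3/24 + w/2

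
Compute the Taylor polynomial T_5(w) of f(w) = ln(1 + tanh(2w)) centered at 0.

Plug the Maclaurin series of the inner function into that of the outer and collect terms.
f(0) = 0
f′(0) = 2
f′′(0) = -4
f′′′(0) = 0
f^(4)(0) = 32
f^(5)(0) = 0

4*w^4/3 - 2*w^2 + 2*w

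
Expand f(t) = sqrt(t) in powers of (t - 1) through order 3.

(t - 1)^3/16 - (t - 1)^2/8 + (t - 1)/2 + 1

f(1) = 1
f′(1) = 1/2
f′′(1) = -1/4
f′′′(1) = 3/8
The Taylor polynomial is Σ f^(k)(1)/k! · (t - 1)^k.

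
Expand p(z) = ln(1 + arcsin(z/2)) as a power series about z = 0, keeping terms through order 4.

-5*z^4/192 + z^3/16 - z^2/8 + z/2

Substitute the inner expansion into the outer series and collect powers.
[z^0] = 0;  [z^1] = 1/2;  [z^2] = -1/8;  [z^3] = 1/16;  [z^4] = -5/192.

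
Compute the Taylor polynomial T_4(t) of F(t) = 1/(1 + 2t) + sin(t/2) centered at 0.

Expand each term separately and add.
F(0) = 1
F′(0) = -3/2
F′′(0) = 8
F′′′(0) = -385/8
F^(4)(0) = 384

16*t^4 - 385*t^3/48 + 4*t^2 - 3*t/2 + 1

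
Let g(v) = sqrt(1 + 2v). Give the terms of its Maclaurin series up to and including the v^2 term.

-v^2/2 + v + 1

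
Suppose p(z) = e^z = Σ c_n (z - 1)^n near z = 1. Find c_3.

e/6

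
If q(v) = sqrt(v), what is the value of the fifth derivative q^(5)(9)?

Use the known series and substitute for the argument.
From the series, [(v - 9)^5] q = 7/5038848; multiply by 5! = 120 to get 35/209952.

35/209952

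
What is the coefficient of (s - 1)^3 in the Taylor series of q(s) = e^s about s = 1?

e/6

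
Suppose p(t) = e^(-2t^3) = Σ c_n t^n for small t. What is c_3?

p(0) = 1
p′(0) = 0
p′′(0) = 0
p′′′(0) = -12

-2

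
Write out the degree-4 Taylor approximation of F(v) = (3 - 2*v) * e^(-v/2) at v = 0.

19*v^4/384 - 5*v^3/16 + 11*v^2/8 - 7*v/2 + 3

Distribute the polynomial across the series and collect like powers.
F(0) = 3
F′(0) = -7/2
F′′(0) = 11/4
F′′′(0) = -15/8
F^(4)(0) = 19/16
Then c_k = F^(k)(0)/k! gives each Taylor coefficient.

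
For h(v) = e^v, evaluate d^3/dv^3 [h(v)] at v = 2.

e^(2)

From the series, [(v - 2)^3] h = e^(2)/6; multiply by 3! = 6 to get e^(2).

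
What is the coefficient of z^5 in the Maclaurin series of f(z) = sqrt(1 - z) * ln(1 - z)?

71/1920

Expand each factor separately, then convolve coefficients.
[z^0] = 0;  [z^1] = -1;  [z^2] = 0;  [z^3] = 1/24;  [z^4] = 1/24;  [z^5] = 71/1920.
So c_5 = f^(5)(0)/5! = 71/1920.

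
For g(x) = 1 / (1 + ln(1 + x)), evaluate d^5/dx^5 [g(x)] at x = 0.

-694

Expand as Σ (-1)^k u^k with u equal to the inner function's series.
From the series, [x^5] g = -347/60; multiply by 5! = 120 to get -694.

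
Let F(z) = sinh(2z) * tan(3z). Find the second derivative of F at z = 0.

Expand each factor separately, then convolve coefficients.
From the series, [z^2] F = 6; multiply by 2! = 2 to get 12.

12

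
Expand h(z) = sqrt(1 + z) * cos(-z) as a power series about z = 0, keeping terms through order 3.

-3*z^3/16 - 5*z^2/8 + z/2 + 1

Expand each factor separately, then convolve coefficients.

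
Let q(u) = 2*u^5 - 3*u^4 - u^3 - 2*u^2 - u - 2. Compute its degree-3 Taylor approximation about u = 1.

Compute the successive derivatives at the expansion point and divide by k!.

7*(u - 1)^3 - 3*(u - 1)^2 - 10*(u - 1) - 7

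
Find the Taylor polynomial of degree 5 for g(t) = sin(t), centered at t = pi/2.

Differentiate repeatedly and evaluate at the center.
g(pi/2) = 1
g′(pi/2) = 0
g′′(pi/2) = -1
g′′′(pi/2) = 0
g^(4)(pi/2) = 1
g^(5)(pi/2) = 0
Dividing each by k! gives the coefficients c_0, ..., c_5.

(t - pi/2)^4/24 - (t - pi/2)^2/2 + 1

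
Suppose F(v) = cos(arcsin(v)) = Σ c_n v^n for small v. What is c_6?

Plug the Maclaurin series of the inner function into that of the outer and collect terms.
F(0) = 1
F′(0) = 0
F′′(0) = -1
F′′′(0) = 0
F^(4)(0) = -3
F^(5)(0) = 0
F^(6)(0) = -45
So c_6 = F^(6)(0)/6! = -1/16.

-1/16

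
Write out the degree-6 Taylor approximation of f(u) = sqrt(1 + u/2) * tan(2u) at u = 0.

22307*u^6/20480 + 64181*u^5/15360 + 131*u^4/192 + 125*u^3/48 + u^2/2 + 2*u

Expand each factor separately, then convolve coefficients.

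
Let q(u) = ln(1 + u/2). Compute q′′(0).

-1/4

The coefficient of u^2 in the expansion is -1/8, so q′′(0) = 2! * (-1/8) = -1/4.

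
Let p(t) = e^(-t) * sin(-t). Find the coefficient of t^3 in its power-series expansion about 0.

-1/3

Take the Cauchy product of the two expansions.
[t^0] = 0;  [t^1] = -1;  [t^2] = 1;  [t^3] = -1/3.
So c_3 = p′′′(0)/3! = -1/3.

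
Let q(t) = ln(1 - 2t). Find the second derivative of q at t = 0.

-4

Apply the Taylor formula c_k = f^(k)(a)/k!.
The coefficient of t^2 in the expansion is -2, so q′′(0) = 2! * (-2) = -4.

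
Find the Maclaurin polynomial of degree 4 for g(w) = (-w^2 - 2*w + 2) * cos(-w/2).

25*w^4/192 + w^3/4 - 5*w^2/4 - 2*w + 2

Distribute the polynomial across the series and collect like powers.
[w^0] = 2;  [w^1] = -2;  [w^2] = -5/4;  [w^3] = 1/4;  [w^4] = 25/192.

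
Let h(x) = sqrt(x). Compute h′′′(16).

Apply the Taylor formula c_k = f^(k)(a)/k!.
The coefficient of (x - 16)^3 in the expansion is 1/16384, so h′′′(16) = 3! * (1/16384) = 3/8192.

3/8192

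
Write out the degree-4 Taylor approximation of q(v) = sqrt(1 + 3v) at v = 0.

-405*v^4/128 + 27*v^3/16 - 9*v^2/8 + 3*v/2 + 1

Differentiate repeatedly and evaluate at the center.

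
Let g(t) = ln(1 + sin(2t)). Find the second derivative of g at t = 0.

-4

Let u equal the inner series; expand the outer function in u and truncate.
From the series, [t^2] g = -2; multiply by 2! = 2 to get -4.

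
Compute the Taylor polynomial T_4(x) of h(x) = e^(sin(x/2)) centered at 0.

Substitute the inner expansion into the outer series and collect powers.
[x^0] = 1;  [x^1] = 1/2;  [x^2] = 1/8;  [x^3] = 0;  [x^4] = -1/128.

-x^4/128 + x^2/8 + x/2 + 1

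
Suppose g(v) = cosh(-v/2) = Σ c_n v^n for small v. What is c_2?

g(0) = 1
g′(0) = 0
g′′(0) = 1/4
So c_2 = g′′(0)/2! = 1/8.

1/8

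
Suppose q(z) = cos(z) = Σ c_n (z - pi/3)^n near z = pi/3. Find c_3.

sqrt(3)/12

[(z - pi/3)^0] = 1/2;  [(z - pi/3)^1] = -sqrt(3)/2;  [(z - pi/3)^2] = -1/4;  [(z - pi/3)^3] = sqrt(3)/12.
So c_3 = q′′′(pi/3)/3! = sqrt(3)/12.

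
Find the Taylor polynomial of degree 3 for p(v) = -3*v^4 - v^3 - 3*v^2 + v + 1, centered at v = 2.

Compute the successive derivatives at the expansion point and divide by k!.
p(2) = -65
p′(2) = -119
p′′(2) = -162
p′′′(2) = -150
Dividing each by k! gives the coefficients c_0, ..., c_3.

-25*(v - 2)^3 - 81*(v - 2)^2 - 119*(v - 2) - 65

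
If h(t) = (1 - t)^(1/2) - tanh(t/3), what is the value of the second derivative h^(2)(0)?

-1/4

Add the two expansions coefficient-wise.
The coefficient of t^2 in the expansion is -1/8, so h′′(0) = 2! * (-1/8) = -1/4.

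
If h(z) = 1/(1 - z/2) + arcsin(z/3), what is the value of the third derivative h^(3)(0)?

Add the two expansions coefficient-wise.
The coefficient of z^3 in the expansion is 85/648, so h′′′(0) = 3! * (85/648) = 85/108.

85/108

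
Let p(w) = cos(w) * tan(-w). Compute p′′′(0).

1

Multiply the two series term by term and collect like powers.
From the series, [w^3] p = 1/6; multiply by 3! = 6 to get 1.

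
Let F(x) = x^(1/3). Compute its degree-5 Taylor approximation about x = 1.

F(1) = 1
F′(1) = 1/3
F′′(1) = -2/9
F′′′(1) = 10/27
F^(4)(1) = -80/81
F^(5)(1) = 880/243
The Taylor polynomial is Σ F^(k)(1)/k! · (x - 1)^k.

22*(x - 1)^5/729 - 10*(x - 1)^4/243 + 5*(x - 1)^3/81 - (x - 1)^2/9 + (x - 1)/3 + 1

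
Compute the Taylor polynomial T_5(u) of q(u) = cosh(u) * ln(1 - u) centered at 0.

-49*u^5/120 - u^4/2 - 5*u^3/6 - u^2/2 - u

Multiply the two series term by term and collect like powers.
q(0) = 0
q′(0) = -1
q′′(0) = -1
q′′′(0) = -5
q^(4)(0) = -12
q^(5)(0) = -49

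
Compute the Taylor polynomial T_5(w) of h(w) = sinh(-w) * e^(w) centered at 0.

Expand each factor separately, then convolve coefficients.
[w^0] = 0;  [w^1] = -1;  [w^2] = -1;  [w^3] = -2/3;  [w^4] = -1/3;  [w^5] = -2/15.

-2*w^5/15 - w^4/3 - 2*w^3/3 - w^2 - w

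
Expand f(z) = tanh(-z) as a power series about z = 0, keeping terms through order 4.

[z^0] = 0;  [z^1] = -1;  [z^2] = 0;  [z^3] = 1/3;  [z^4] = 0.

z^3/3 - z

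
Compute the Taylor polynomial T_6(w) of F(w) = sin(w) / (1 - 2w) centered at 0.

Multiply the two series term by term and collect like powers.
[w^0] = 0;  [w^1] = 1;  [w^2] = 2;  [w^3] = 23/6;  [w^4] = 23/3;  [w^5] = 1841/120;  [w^6] = 1841/60.

1841*w^6/60 + 1841*w^5/120 + 23*w^4/3 + 23*w^3/6 + 2*w^2 + w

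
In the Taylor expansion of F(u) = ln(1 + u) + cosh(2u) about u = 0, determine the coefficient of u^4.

5/12

Add the two expansions coefficient-wise.
So c_4 = F^(4)(0)/4! = 5/12.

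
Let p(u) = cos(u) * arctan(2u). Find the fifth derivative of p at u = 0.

Multiply the two series term by term and collect like powers.
The coefficient of u^5 in the expansion is 469/60, so p^(5)(0) = 5! * (469/60) = 938.

938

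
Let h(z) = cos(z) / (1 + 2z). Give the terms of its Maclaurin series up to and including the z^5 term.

-337*z^5/12 + 337*z^4/24 - 7*z^3 + 7*z^2/2 - 2*z + 1

Write out both Maclaurin series and multiply, keeping only the needed powers.
h(0) = 1
h′(0) = -2
h′′(0) = 7
h′′′(0) = -42
h^(4)(0) = 337
h^(5)(0) = -3370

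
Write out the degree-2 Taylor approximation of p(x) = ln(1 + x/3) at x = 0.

-x^2/18 + x/3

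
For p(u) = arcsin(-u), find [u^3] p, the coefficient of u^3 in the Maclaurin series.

-1/6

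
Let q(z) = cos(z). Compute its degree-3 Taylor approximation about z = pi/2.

[(z - pi/2)^0] = 0;  [(z - pi/2)^1] = -1;  [(z - pi/2)^2] = 0;  [(z - pi/2)^3] = 1/6.

(z - pi/2)^3/6 - (z - pi/2)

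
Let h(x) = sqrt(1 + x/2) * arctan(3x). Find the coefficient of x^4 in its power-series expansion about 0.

Expand each factor separately, then convolve coefficients.
[x^0] = 0;  [x^1] = 3;  [x^2] = 3/4;  [x^3] = -291/32;  [x^4] = -285/128.

-285/128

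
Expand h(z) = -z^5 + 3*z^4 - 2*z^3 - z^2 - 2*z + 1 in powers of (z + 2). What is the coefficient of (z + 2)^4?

Use the known series and substitute for the argument.
[(z + 2)^0] = 97;  [(z + 2)^1] = -198;  [(z + 2)^2] = 163;  [(z + 2)^3] = -66;  [(z + 2)^4] = 13.

13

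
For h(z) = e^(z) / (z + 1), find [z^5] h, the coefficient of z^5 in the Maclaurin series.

-11/30

Multiply the numerator's expansion by the denominator's geometric series.
h(0) = 1
h′(0) = 0
h′′(0) = 1
h′′′(0) = -2
h^(4)(0) = 9
h^(5)(0) = -44
The Taylor polynomial is Σ h^(k)(0)/k! · z^k.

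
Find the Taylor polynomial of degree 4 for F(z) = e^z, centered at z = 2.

(z - 2)^4*e^(2)/24 + (z - 2)^3*e^(2)/6 + (z - 2)^2*e^(2)/2 + (z - 2)*e^(2) + e^(2)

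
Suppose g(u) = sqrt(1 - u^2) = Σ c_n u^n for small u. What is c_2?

[u^0] = 1;  [u^1] = 0;  [u^2] = -1/2.
So c_2 = g′′(0)/2! = -1/2.

-1/2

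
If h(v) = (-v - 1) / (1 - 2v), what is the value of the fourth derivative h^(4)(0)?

-576

Multiply each power in the prefactor through the base expansion.
The coefficient of v^4 in the expansion is -24, so h^(4)(0) = 4! * (-24) = -576.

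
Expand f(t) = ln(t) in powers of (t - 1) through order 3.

[(t - 1)^0] = 0;  [(t - 1)^1] = 1;  [(t - 1)^2] = -1/2;  [(t - 1)^3] = 1/3.

(t - 1)^3/3 - (t - 1)^2/2 + (t - 1)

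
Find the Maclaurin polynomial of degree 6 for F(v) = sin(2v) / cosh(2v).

48*v^5/5 - 16*v^3/3 + 2*v

Divide the numerator series by the denominator series (power-series long division).
F(0) = 0
F′(0) = 2
F′′(0) = 0
F′′′(0) = -32
F^(4)(0) = 0
F^(5)(0) = 1152
F^(6)(0) = 0
Then c_k = F^(k)(0)/k! gives each Taylor coefficient.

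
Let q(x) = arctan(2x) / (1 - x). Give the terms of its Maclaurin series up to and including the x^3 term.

-2*x^3/3 + 2*x^2 + 2*x

Multiply the numerator's expansion by the denominator's geometric series.
[x^0] = 0;  [x^1] = 2;  [x^2] = 2;  [x^3] = -2/3.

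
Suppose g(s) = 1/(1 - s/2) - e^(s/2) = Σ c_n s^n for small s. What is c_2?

Add the two expansions coefficient-wise.
g(0) = 0
g′(0) = 0
g′′(0) = 1/4
So c_2 = g′′(0)/2! = 1/8.

1/8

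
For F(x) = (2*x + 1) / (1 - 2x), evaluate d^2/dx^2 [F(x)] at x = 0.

Distribute the polynomial across the series and collect like powers.
From the series, [x^2] F = 8; multiply by 2! = 2 to get 16.

16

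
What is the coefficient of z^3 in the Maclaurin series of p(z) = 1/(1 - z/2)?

1/8

Use the known series and substitute for the argument.
[z^0] = 1;  [z^1] = 1/2;  [z^2] = 1/4;  [z^3] = 1/8.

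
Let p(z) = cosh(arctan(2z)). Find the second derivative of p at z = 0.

4

Compose series: expand the inner function first, then feed it into the outer expansion.
From the series, [z^2] p = 2; multiply by 2! = 2 to get 4.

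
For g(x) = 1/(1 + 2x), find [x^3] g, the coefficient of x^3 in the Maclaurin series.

Use the known series and substitute for the argument.
g(0) = 1
g′(0) = -2
g′′(0) = 8
g′′′(0) = -48
So c_3 = g′′′(0)/3! = -8.

-8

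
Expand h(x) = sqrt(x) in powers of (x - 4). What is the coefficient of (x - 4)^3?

h(4) = 2
h′(4) = 1/4
h′′(4) = -1/32
h′′′(4) = 3/256
So c_3 = h′′′(4)/3! = 1/512.

1/512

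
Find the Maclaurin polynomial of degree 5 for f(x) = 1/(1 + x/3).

-x^5/243 + x^4/81 - x^3/27 + x^2/9 - x/3 + 1

Use the known series and substitute for the argument.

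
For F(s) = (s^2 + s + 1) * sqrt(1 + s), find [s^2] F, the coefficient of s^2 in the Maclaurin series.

Distribute the polynomial across the series and collect like powers.
[s^0] = 1;  [s^1] = 3/2;  [s^2] = 11/8.

11/8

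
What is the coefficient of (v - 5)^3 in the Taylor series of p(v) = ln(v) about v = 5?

1/375

Use the known series and substitute for the argument.
[(v - 5)^0] = ln(5);  [(v - 5)^1] = 1/5;  [(v - 5)^2] = -1/50;  [(v - 5)^3] = 1/375.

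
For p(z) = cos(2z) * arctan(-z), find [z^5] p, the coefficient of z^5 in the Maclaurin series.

-23/15

Take the Cauchy product of the two expansions.
[z^0] = 0;  [z^1] = -1;  [z^2] = 0;  [z^3] = 7/3;  [z^4] = 0;  [z^5] = -23/15.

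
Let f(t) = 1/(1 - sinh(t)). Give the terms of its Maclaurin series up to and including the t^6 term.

77*t^6/45 + 181*t^5/120 + 4*t^4/3 + 7*t^3/6 + t^2 + t + 1

Substitute the inner expansion into the outer series and collect powers.
[t^0] = 1;  [t^1] = 1;  [t^2] = 1;  [t^3] = 7/6;  [t^4] = 4/3;  [t^5] = 181/120;  [t^6] = 77/45.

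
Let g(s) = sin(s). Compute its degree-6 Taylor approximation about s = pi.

Differentiate repeatedly and evaluate at the center.

-(s - pi)^5/120 + (s - pi)^3/6 - (s - pi)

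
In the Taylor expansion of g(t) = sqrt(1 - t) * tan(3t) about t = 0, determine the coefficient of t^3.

Multiply the two series term by term and collect like powers.

69/8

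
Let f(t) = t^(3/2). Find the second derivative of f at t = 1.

3/4

From the series, [(t - 1)^2] f = 3/8; multiply by 2! = 2 to get 3/4.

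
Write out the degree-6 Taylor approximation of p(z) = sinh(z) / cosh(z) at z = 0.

2*z^5/15 - z^3/3 + z

Invert the denominator's series and multiply.
[z^0] = 0;  [z^1] = 1;  [z^2] = 0;  [z^3] = -1/3;  [z^4] = 0;  [z^5] = 2/15;  [z^6] = 0.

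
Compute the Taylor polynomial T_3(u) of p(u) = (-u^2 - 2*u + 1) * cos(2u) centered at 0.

Multiply each power in the prefactor through the base expansion.
p(0) = 1
p′(0) = -2
p′′(0) = -6
p′′′(0) = 24
The Taylor polynomial is Σ p^(k)(0)/k! · u^k.

4*u^3 - 3*u^2 - 2*u + 1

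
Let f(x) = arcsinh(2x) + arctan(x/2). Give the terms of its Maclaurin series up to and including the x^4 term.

-11*x^3/8 + 5*x/2

Add the two expansions coefficient-wise.
f(0) = 0
f′(0) = 5/2
f′′(0) = 0
f′′′(0) = -33/4
f^(4)(0) = 0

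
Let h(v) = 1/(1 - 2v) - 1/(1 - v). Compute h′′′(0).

42

Expand each term separately and add.
From the series, [v^3] h = 7; multiply by 3! = 6 to get 42.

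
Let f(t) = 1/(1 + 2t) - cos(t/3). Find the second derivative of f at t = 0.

Add the two expansions coefficient-wise.
From the series, [t^2] f = 73/18; multiply by 2! = 2 to get 73/9.

73/9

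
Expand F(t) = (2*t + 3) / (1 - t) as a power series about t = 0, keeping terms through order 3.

5*t^3 + 5*t^2 + 5*t + 3

Distribute the polynomial across the series and collect like powers.
[t^0] = 3;  [t^1] = 5;  [t^2] = 5;  [t^3] = 5.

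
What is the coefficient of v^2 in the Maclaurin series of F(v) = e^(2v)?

2

[v^0] = 1;  [v^1] = 2;  [v^2] = 2.
So c_2 = F′′(0)/2! = 2.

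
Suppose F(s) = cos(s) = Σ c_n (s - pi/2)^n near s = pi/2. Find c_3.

F(pi/2) = 0
F′(pi/2) = -1
F′′(pi/2) = 0
F′′′(pi/2) = 1
The Taylor polynomial is Σ F^(k)(pi/2)/k! · (s - pi/2)^k.

1/6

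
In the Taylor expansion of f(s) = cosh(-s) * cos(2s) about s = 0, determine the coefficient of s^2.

-3/2

Multiply the two series term by term and collect like powers.
f(0) = 1
f′(0) = 0
f′′(0) = -3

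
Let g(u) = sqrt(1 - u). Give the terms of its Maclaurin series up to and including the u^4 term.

-5*u^4/128 - u^3/16 - u^2/8 - u/2 + 1

Compute the successive derivatives at the expansion point and divide by k!.
[u^0] = 1;  [u^1] = -1/2;  [u^2] = -1/8;  [u^3] = -1/16;  [u^4] = -5/128.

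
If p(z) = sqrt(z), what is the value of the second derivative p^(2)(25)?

From the series, [(z - 25)^2] p = -1/1000; multiply by 2! = 2 to get -1/500.

-1/500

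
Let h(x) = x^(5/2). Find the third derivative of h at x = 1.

15/8

From the series, [(x - 1)^3] h = 5/16; multiply by 3! = 6 to get 15/8.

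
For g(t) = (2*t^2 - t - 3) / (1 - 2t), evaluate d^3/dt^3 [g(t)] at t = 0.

-144

Multiply each power in the prefactor through the base expansion.
The coefficient of t^3 in the expansion is -24, so g′′′(0) = 3! * (-24) = -144.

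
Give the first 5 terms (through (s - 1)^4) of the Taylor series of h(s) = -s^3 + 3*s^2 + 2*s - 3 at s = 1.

-(s - 1)^3 + 5*(s - 1) + 1

Apply the Taylor formula c_k = f^(k)(a)/k!.
[(s - 1)^0] = 1;  [(s - 1)^1] = 5;  [(s - 1)^2] = 0;  [(s - 1)^3] = -1;  [(s - 1)^4] = 0.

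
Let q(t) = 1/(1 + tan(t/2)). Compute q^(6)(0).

Substitute the inner expansion into the outer series and collect powers.
From the series, [t^6] q = 61/1440; multiply by 6! = 720 to get 61/2.

61/2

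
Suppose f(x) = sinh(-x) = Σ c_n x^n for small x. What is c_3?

-1/6

Use the known series and substitute for the argument.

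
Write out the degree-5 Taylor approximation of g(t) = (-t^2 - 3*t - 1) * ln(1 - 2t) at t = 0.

Distribute the polynomial across the series and collect like powers.
g(0) = 0
g′(0) = 2
g′′(0) = 16
g′′′(0) = 64
g^(4)(0) = 336
g^(5)(0) = 2528

316*t^5/15 + 14*t^4 + 32*t^3/3 + 8*t^2 + 2*t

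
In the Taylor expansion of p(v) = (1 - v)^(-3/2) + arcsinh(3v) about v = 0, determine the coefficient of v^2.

Combine the two series term by term.
p(0) = 1
p′(0) = 9/2
p′′(0) = 15/4

15/8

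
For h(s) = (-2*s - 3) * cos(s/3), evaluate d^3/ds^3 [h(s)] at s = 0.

Distribute the polynomial across the series and collect like powers.
From the series, [s^3] h = 1/9; multiply by 3! = 6 to get 2/3.

2/3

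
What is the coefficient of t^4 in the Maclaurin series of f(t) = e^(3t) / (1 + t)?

Multiply the two series term by term and collect like powers.
[t^0] = 1;  [t^1] = 2;  [t^2] = 5/2;  [t^3] = 2;  [t^4] = 11/8.

11/8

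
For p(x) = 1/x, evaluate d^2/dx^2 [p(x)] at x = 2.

1/4

From the series, [(x - 2)^2] p = 1/8; multiply by 2! = 2 to get 1/4.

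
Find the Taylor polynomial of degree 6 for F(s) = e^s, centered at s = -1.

(s + 1)^6*e^(-1)/720 + (s + 1)^5*e^(-1)/120 + (s + 1)^4*e^(-1)/24 + (s + 1)^3*e^(-1)/6 + (s + 1)^2*e^(-1)/2 + (s + 1)*e^(-1) + e^(-1)

F(-1) = e^(-1)
F′(-1) = e^(-1)
F′′(-1) = e^(-1)
F′′′(-1) = e^(-1)
F^(4)(-1) = e^(-1)
F^(5)(-1) = e^(-1)
F^(6)(-1) = e^(-1)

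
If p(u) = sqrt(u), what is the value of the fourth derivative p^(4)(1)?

-15/16

The coefficient of (u - 1)^4 in the expansion is -5/128, so p^(4)(1) = 4! * (-5/128) = -15/16.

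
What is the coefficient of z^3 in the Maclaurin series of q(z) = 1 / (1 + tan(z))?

-4/3

Expand as Σ (-1)^k u^k with u equal to the inner function's series.
[z^0] = 1;  [z^1] = -1;  [z^2] = 1;  [z^3] = -4/3.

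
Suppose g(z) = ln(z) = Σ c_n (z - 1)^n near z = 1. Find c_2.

Apply the Taylor formula c_k = f^(k)(a)/k!.
So c_2 = g′′(1)/2! = -1/2.

-1/2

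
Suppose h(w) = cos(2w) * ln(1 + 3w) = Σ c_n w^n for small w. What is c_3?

Write out both Maclaurin series and multiply, keeping only the needed powers.
So c_3 = h′′′(0)/3! = 3.

3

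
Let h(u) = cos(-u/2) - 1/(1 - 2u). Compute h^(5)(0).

Combine the two series term by term.
From the series, [u^5] h = -32; multiply by 5! = 120 to get -3840.

-3840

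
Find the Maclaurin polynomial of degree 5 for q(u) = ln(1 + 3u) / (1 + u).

Multiply the two series term by term and collect like powers.
[u^0] = 0;  [u^1] = 3;  [u^2] = -15/2;  [u^3] = 33/2;  [u^4] = -147/4;  [u^5] = 1707/20.

1707*u^5/20 - 147*u^4/4 + 33*u^3/2 - 15*u^2/2 + 3*u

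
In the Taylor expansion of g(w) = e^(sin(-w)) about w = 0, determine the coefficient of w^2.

Compose series: expand the inner function first, then feed it into the outer expansion.
g(0) = 1
g′(0) = -1
g′′(0) = 1
Dividing each by k! gives the coefficients c_0, ..., c_2.

1/2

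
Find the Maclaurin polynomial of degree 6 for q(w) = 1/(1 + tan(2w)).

Substitute the inner expansion into the outer series and collect powers.
q(0) = 1
q′(0) = -2
q′′(0) = 8
q′′′(0) = -64
q^(4)(0) = 640
q^(5)(0) = -8192
q^(6)(0) = 124928
Dividing each by k! gives the coefficients c_0, ..., c_6.

7808*w^6/45 - 1024*w^5/15 + 80*w^4/3 - 32*w^3/3 + 4*w^2 - 2*w + 1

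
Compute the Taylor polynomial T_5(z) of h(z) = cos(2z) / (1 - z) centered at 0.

-z^5/3 - z^4/3 - z^3 - z^2 + z + 1

Use 1/(1 - r) = Σ r^k on the denominator, then take the Cauchy product.
[z^0] = 1;  [z^1] = 1;  [z^2] = -1;  [z^3] = -1;  [z^4] = -1/3;  [z^5] = -1/3.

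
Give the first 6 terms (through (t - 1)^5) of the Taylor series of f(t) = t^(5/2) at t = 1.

3*(t - 1)^5/256 - 5*(t - 1)^4/128 + 5*(t - 1)^3/16 + 15*(t - 1)^2/8 + 5*(t - 1)/2 + 1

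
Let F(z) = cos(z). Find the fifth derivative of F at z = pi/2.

-1

From the series, [(z - pi/2)^5] F = -1/120; multiply by 5! = 120 to get -1.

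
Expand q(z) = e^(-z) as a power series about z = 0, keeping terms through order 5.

Use the known series and substitute for the argument.
q(0) = 1
q′(0) = -1
q′′(0) = 1
q′′′(0) = -1
q^(4)(0) = 1
q^(5)(0) = -1
The Taylor polynomial is Σ q^(k)(0)/k! · z^k.

-z^5/120 + z^4/24 - z^3/6 + z^2/2 - z + 1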